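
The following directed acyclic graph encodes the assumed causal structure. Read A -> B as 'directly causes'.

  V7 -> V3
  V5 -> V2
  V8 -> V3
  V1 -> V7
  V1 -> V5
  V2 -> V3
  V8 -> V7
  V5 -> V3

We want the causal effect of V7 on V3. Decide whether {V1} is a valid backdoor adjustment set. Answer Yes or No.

No

Backdoor paths from V7 to V3 (paths whose first edge points into V7):
  P1: V7 <- V1 -> V5 -> V2 -> V3
  P2: V7 <- V1 -> V5 -> V3
  P3: V7 <- V8 -> V3
Condition 1 (no descendant of V7 in the set): holds — descendants of V7 are {V3}; none are in {V1}.
Condition 2 (every backdoor path blocked by {V1}):
  P1: blocked at fork node V1 ∈ conditioning set.
  P2: blocked at fork node V1 ∈ conditioning set.
  P3: open — no interior node is in the conditioning set.
{V1} does not satisfy the backdoor criterion.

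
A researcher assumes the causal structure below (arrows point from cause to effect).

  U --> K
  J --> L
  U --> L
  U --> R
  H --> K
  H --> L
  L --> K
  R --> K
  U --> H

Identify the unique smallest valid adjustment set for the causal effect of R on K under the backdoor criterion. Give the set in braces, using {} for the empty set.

{U}

Variables eligible for adjustment (non-descendants of R, excluding R and K): {H, J, L, U}.
Backdoor paths from R to K:
  P1: R <- U -> H -> L -> K
  P2: R <- U -> H -> K
  P3: R <- U -> L <- H -> K
  P4: R <- U -> L -> K
  P5: R <- U -> K
The empty set is not sufficient: P1 (R <- U -> H -> L -> K) has no collider blocking it and no conditioned non-collider, so it is open.
Try {U}:
  P1: blocked at fork node U ∈ conditioning set.
  P2: blocked at fork node U ∈ conditioning set.
  P3: blocked at fork node U ∈ conditioning set.
  P4: blocked at fork node U ∈ conditioning set.
  P5: blocked at fork node U ∈ conditioning set.
{U} contains no descendant of R and blocks every backdoor path.
No other singleton works — e.g. {H} leaves P4 open — so {U} is the unique smallest valid adjustment set.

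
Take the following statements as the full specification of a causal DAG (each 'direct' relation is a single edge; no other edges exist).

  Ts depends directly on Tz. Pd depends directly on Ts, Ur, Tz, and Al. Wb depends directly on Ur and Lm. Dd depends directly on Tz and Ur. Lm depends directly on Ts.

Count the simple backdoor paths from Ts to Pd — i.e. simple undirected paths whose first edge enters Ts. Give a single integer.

2

A backdoor path from Ts to Pd is any simple undirected path whose first edge points into Ts (i.e. leaves Ts via a parent).
Parents of Ts: {Tz}.
Enumerating:
  P1: Ts <- Tz -> Dd <- Ur -> Pd
  P2: Ts <- Tz -> Pd
That exhausts the simple backdoor paths. Count: 2.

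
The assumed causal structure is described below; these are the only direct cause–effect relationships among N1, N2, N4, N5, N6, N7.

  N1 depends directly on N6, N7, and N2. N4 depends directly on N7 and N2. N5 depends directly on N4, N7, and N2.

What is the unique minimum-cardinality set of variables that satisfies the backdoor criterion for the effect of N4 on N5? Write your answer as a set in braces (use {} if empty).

Variables eligible for adjustment (non-descendants of N4, excluding N4 and N5): {N1, N2, N6, N7}.
Backdoor paths from N4 to N5:
  P1: N4 <- N2 -> N1 <- N7 -> N5
  P2: N4 <- N2 -> N5
  P3: N4 <- N7 -> N1 <- N2 -> N5
  P4: N4 <- N7 -> N5
The empty set is not sufficient: P2 (N4 <- N2 -> N5) has no collider blocking it and no conditioned non-collider, so it is open.
Try {N2, N7}:
  P1: blocked at fork node N2 ∈ conditioning set.
  P2: blocked at fork node N2 ∈ conditioning set.
  P3: blocked at fork node N7 ∈ conditioning set.
  P4: blocked at fork node N7 ∈ conditioning set.
{N2, N7} contains no descendant of N4 and blocks every backdoor path.
Every element of {N2, N7} is needed (dropping N2 leaves P2 open; dropping N7 leaves P4 open), so no proper subset is valid.
Among all size-2 subsets of the eligible variables, only {N2, N7} blocks every backdoor path, so it is the unique smallest valid adjustment set.

{N2, N7}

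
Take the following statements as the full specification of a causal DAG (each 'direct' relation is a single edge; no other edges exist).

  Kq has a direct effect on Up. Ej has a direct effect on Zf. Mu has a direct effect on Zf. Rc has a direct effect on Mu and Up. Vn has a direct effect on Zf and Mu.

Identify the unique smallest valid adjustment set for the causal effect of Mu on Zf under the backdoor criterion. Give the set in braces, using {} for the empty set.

Variables eligible for adjustment (non-descendants of Mu, excluding Mu and Zf): {Ej, Kq, Rc, Up, Vn}.
Backdoor paths from Mu to Zf:
  P1: Mu <- Vn -> Zf
The empty set is not sufficient: P1 (Mu <- Vn -> Zf) has no collider blocking it and no conditioned non-collider, so it is open.
Try {Vn}:
  P1: blocked at fork node Vn ∈ conditioning set.
{Vn} contains no descendant of Mu and blocks every backdoor path.
No other singleton works — e.g. {Ej} leaves P1 open — so {Vn} is the unique smallest valid adjustment set.

{Vn}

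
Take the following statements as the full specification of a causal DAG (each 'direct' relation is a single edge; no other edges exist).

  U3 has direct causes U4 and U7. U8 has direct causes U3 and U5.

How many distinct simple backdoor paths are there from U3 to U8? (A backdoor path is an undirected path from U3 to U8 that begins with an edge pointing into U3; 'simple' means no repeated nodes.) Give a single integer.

0

A backdoor path from U3 to U8 is any simple undirected path whose first edge points into U3 (i.e. leaves U3 via a parent).
Parents of U3: {U4, U7}.
No simple path from any parent of U3 reaches U8 without revisiting U3, so there are no backdoor paths.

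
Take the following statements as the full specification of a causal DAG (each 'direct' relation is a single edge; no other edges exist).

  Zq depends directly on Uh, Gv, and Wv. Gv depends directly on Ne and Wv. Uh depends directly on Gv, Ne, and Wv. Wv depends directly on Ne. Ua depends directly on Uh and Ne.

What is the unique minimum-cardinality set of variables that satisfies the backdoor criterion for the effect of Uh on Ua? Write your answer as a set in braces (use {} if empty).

Variables eligible for adjustment (non-descendants of Uh, excluding Uh and Ua): {Gv, Ne, Wv}.
Backdoor paths from Uh to Ua:
  P1: Uh <- Ne -> Ua
  P2: Uh <- Wv <- Ne -> Ua
  P3: Uh <- Wv -> Gv <- Ne -> Ua
  P4: Uh <- Wv -> Zq <- Gv <- Ne -> Ua
  P5: Uh <- Gv <- Ne -> Ua
  P6: Uh <- Gv <- Wv <- Ne -> Ua
  P7: Uh <- Gv -> Zq <- Wv <- Ne -> Ua
The empty set is not sufficient: P1 (Uh <- Ne -> Ua) has no collider blocking it and no conditioned non-collider, so it is open.
Try {Ne}:
  P1: blocked at fork node Ne ∈ conditioning set.
  P2: blocked at fork node Ne ∈ conditioning set.
  P3: blocked at collider Gv (neither it nor any descendant is in the conditioning set).
  P4: blocked at collider Zq (neither it nor any descendant is in the conditioning set).
  P5: blocked at fork node Ne ∈ conditioning set.
  P6: blocked at fork node Ne ∈ conditioning set.
  P7: blocked at collider Zq (neither it nor any descendant is in the conditioning set).
{Ne} contains no descendant of Uh and blocks every backdoor path.
No other singleton works — e.g. {Wv} leaves P1 open — so {Ne} is the unique smallest valid adjustment set.

{Ne}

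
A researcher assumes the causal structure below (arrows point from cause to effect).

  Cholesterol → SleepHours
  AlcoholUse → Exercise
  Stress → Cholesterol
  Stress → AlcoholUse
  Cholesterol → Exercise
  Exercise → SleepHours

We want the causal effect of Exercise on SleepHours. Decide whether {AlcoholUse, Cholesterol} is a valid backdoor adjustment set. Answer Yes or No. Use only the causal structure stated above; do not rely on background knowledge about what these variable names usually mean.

Backdoor paths from Exercise to SleepHours (paths whose first edge points into Exercise):
  P1: Exercise <- Cholesterol -> SleepHours
  P2: Exercise <- AlcoholUse <- Stress -> Cholesterol -> SleepHours
Condition 1 (no descendant of Exercise in the set): holds — descendants of Exercise are {SleepHours}; none are in {AlcoholUse, Cholesterol}.
Condition 2 (every backdoor path blocked by {AlcoholUse, Cholesterol}):
  P1: blocked at fork node Cholesterol ∈ conditioning set.
  P2: blocked at chain node AlcoholUse ∈ conditioning set.
{AlcoholUse, Cholesterol} satisfies the backdoor criterion.

Yes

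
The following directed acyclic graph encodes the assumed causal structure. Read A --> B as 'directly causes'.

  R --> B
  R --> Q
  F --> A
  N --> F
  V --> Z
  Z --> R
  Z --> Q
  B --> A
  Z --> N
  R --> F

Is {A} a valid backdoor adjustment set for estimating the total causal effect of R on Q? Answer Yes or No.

Backdoor paths from R to Q (paths whose first edge points into R):
  P1: R <- Z -> Q
Condition 1 (no descendant of R in the set): FAILS — A is a descendant of R.
Condition 2 (every backdoor path blocked by {A}):
  P1: open — no interior node is in the conditioning set.
{A} does not satisfy the backdoor criterion.

No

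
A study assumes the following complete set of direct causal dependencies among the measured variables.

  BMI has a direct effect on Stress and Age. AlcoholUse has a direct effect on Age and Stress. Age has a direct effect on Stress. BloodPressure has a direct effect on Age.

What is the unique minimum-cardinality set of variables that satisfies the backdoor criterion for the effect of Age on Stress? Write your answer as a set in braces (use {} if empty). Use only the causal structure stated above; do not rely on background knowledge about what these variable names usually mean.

Variables eligible for adjustment (non-descendants of Age, excluding Age and Stress): {AlcoholUse, BMI, BloodPressure}.
Backdoor paths from Age to Stress:
  P1: Age <- BMI -> Stress
  P2: Age <- AlcoholUse -> Stress
The empty set is not sufficient: P1 (Age <- BMI -> Stress) has no collider blocking it and no conditioned non-collider, so it is open.
Try {AlcoholUse, BMI}:
  P1: blocked at fork node BMI ∈ conditioning set.
  P2: blocked at fork node AlcoholUse ∈ conditioning set.
{AlcoholUse, BMI} contains no descendant of Age and blocks every backdoor path.
Every element of {AlcoholUse, BMI} is needed (dropping AlcoholUse leaves P2 open; dropping BMI leaves P1 open), so no proper subset is valid.
Among all size-2 subsets of the eligible variables, only {AlcoholUse, BMI} blocks every backdoor path, so it is the unique smallest valid adjustment set.

{AlcoholUse, BMI}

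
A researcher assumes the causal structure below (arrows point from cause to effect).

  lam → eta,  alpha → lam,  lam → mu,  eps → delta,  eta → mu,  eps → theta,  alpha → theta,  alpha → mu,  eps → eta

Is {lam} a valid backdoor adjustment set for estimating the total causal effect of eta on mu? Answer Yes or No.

Backdoor paths from eta to mu (paths whose first edge points into eta):
  P1: eta <- eps -> theta <- alpha -> lam -> mu
  P2: eta <- eps -> theta <- alpha -> mu
  P3: eta <- lam <- alpha -> mu
  P4: eta <- lam -> mu
Condition 1 (no descendant of eta in the set): holds — descendants of eta are {mu}; none are in {lam}.
Condition 2 (every backdoor path blocked by {lam}):
  P1: blocked at collider theta (neither it nor any descendant is in the conditioning set).
  P2: blocked at collider theta (neither it nor any descendant is in the conditioning set).
  P3: blocked at chain node lam ∈ conditioning set.
  P4: blocked at fork node lam ∈ conditioning set.
{lam} satisfies the backdoor criterion.

Yes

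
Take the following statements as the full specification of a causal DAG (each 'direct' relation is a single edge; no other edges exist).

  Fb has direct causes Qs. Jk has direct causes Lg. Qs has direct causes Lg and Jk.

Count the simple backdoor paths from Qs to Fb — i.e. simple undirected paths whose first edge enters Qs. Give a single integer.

0

A backdoor path from Qs to Fb is any simple undirected path whose first edge points into Qs (i.e. leaves Qs via a parent).
Parents of Qs: {Jk, Lg}.
No simple path from any parent of Qs reaches Fb without revisiting Qs, so there are no backdoor paths.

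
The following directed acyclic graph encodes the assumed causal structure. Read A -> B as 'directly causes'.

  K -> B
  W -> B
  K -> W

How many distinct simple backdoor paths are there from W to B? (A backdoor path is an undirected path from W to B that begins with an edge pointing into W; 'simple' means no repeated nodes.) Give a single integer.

A backdoor path from W to B is any simple undirected path whose first edge points into W (i.e. leaves W via a parent).
Parents of W: {K}.
Enumerating:
  P1: W <- K -> B
That exhausts the simple backdoor paths. Count: 1.

1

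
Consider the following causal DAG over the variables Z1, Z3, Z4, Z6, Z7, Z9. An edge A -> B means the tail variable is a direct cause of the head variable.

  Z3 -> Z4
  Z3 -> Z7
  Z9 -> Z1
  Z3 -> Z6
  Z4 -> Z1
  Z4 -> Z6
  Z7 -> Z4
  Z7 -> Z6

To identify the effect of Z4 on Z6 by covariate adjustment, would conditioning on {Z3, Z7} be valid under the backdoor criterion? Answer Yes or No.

Backdoor paths from Z4 to Z6 (paths whose first edge points into Z4):
  P1: Z4 <- Z3 -> Z7 -> Z6
  P2: Z4 <- Z3 -> Z6
  P3: Z4 <- Z7 <- Z3 -> Z6
  P4: Z4 <- Z7 -> Z6
Condition 1 (no descendant of Z4 in the set): holds — descendants of Z4 are {Z1, Z6}; none are in {Z3, Z7}.
Condition 2 (every backdoor path blocked by {Z3, Z7}):
  P1: blocked at fork node Z3 ∈ conditioning set.
  P2: blocked at fork node Z3 ∈ conditioning set.
  P3: blocked at chain node Z7 ∈ conditioning set.
  P4: blocked at fork node Z7 ∈ conditioning set.
{Z3, Z7} satisfies the backdoor criterion.

Yes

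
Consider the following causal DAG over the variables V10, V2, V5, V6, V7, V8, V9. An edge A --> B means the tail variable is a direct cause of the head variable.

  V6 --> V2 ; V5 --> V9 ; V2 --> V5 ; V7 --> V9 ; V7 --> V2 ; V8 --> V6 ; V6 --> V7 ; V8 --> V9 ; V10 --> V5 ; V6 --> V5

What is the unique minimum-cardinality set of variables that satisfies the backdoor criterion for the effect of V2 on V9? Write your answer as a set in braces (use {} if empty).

{V6, V7}

Variables eligible for adjustment (non-descendants of V2, excluding V2 and V9): {V10, V6, V7, V8}.
Backdoor paths from V2 to V9:
  P1: V2 <- V6 <- V8 -> V9
  P2: V2 <- V6 -> V7 -> V9
  P3: V2 <- V6 -> V5 -> V9
  P4: V2 <- V7 <- V6 <- V8 -> V9
  P5: V2 <- V7 <- V6 -> V5 -> V9
  P6: V2 <- V7 -> V9
The empty set is not sufficient: P1 (V2 <- V6 <- V8 -> V9) has no collider blocking it and no conditioned non-collider, so it is open.
Try {V6, V7}:
  P1: blocked at chain node V6 ∈ conditioning set.
  P2: blocked at fork node V6 ∈ conditioning set.
  P3: blocked at fork node V6 ∈ conditioning set.
  P4: blocked at chain node V7 ∈ conditioning set.
  P5: blocked at chain node V7 ∈ conditioning set.
  P6: blocked at fork node V7 ∈ conditioning set.
{V6, V7} contains no descendant of V2 and blocks every backdoor path.
Every element of {V6, V7} is needed (dropping V6 leaves P1 open; dropping V7 leaves P6 open), so no proper subset is valid.
Among all size-2 subsets of the eligible variables, only {V6, V7} blocks every backdoor path, so it is the unique smallest valid adjustment set.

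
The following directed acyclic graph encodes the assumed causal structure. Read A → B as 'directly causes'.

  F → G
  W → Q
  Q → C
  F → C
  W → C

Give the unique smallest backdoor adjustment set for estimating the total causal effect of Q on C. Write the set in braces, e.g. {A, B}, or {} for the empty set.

Variables eligible for adjustment (non-descendants of Q, excluding Q and C): {F, G, W}.
Backdoor paths from Q to C:
  P1: Q <- W -> C
The empty set is not sufficient: P1 (Q <- W -> C) has no collider blocking it and no conditioned non-collider, so it is open.
Try {W}:
  P1: blocked at fork node W ∈ conditioning set.
{W} contains no descendant of Q and blocks every backdoor path.
No other singleton works — e.g. {F} leaves P1 open — so {W} is the unique smallest valid adjustment set.

{W}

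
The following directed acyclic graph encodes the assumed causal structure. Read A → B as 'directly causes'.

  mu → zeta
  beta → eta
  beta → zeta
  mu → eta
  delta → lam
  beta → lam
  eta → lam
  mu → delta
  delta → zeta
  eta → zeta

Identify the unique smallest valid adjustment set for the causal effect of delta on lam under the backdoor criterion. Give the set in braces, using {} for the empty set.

{mu}

Variables eligible for adjustment (non-descendants of delta, excluding delta and lam): {beta, eta, mu}.
Backdoor paths from delta to lam:
  P1: delta <- mu -> eta <- beta -> lam
  P2: delta <- mu -> eta -> lam
  P3: delta <- mu -> eta -> zeta <- beta -> lam
  P4: delta <- mu -> zeta <- beta -> eta -> lam
  P5: delta <- mu -> zeta <- beta -> lam
  P6: delta <- mu -> zeta <- eta <- beta -> lam
  P7: delta <- mu -> zeta <- eta -> lam
The empty set is not sufficient: P2 (delta <- mu -> eta -> lam) has no collider blocking it and no conditioned non-collider, so it is open.
Try {mu}:
  P1: blocked at fork node mu ∈ conditioning set.
  P2: blocked at fork node mu ∈ conditioning set.
  P3: blocked at fork node mu ∈ conditioning set.
  P4: blocked at fork node mu ∈ conditioning set.
  P5: blocked at fork node mu ∈ conditioning set.
  P6: blocked at fork node mu ∈ conditioning set.
  P7: blocked at fork node mu ∈ conditioning set.
{mu} contains no descendant of delta and blocks every backdoor path.
No other singleton works — e.g. {beta} leaves P2 open — so {mu} is the unique smallest valid adjustment set.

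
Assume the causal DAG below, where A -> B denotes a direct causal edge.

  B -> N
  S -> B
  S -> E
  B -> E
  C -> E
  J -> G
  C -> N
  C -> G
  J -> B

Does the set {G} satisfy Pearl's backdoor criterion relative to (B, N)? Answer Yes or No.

Backdoor paths from B to N (paths whose first edge points into B):
  P1: B <- J -> G <- C -> N
  P2: B <- S -> E <- C -> N
Condition 1 (no descendant of B in the set): holds — descendants of B are {E, N}; none are in {G}.
Condition 2 (every backdoor path blocked by {G}):
  P1: open — collider(s) G are conditioned on (or have a conditioned descendant) and no non-collider on the path is in the set.
  P2: blocked at collider E (neither it nor any descendant is in the conditioning set).
{G} does not satisfy the backdoor criterion.

No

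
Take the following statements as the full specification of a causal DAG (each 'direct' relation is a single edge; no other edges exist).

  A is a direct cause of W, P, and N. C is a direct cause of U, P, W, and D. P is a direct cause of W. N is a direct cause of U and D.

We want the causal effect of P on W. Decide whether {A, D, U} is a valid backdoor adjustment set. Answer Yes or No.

Backdoor paths from P to W (paths whose first edge points into P):
  P1: P <- A -> N -> D <- C -> W
  P2: P <- A -> N -> U <- C -> W
  P3: P <- A -> W
  P4: P <- C -> W
  P5: P <- C -> D <- N <- A -> W
  P6: P <- C -> U <- N <- A -> W
Condition 1 (no descendant of P in the set): holds — descendants of P are {W}; none are in {A, D, U}.
Condition 2 (every backdoor path blocked by {A, D, U}):
  P1: blocked at fork node A ∈ conditioning set.
  P2: blocked at fork node A ∈ conditioning set.
  P3: blocked at fork node A ∈ conditioning set.
  P4: open — no interior node is in the conditioning set.
  P5: blocked at fork node A ∈ conditioning set.
  P6: blocked at fork node A ∈ conditioning set.
{A, D, U} does not satisfy the backdoor criterion.

No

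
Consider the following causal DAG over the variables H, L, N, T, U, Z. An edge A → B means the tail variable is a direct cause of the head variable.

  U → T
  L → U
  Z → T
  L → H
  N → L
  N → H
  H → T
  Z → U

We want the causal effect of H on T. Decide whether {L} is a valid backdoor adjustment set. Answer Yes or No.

Yes

Backdoor paths from H to T (paths whose first edge points into H):
  P1: H <- N -> L -> U <- Z -> T
  P2: H <- N -> L -> U -> T
  P3: H <- L -> U <- Z -> T
  P4: H <- L -> U -> T
Condition 1 (no descendant of H in the set): holds — descendants of H are {T}; none are in {L}.
Condition 2 (every backdoor path blocked by {L}):
  P1: blocked at chain node L ∈ conditioning set.
  P2: blocked at chain node L ∈ conditioning set.
  P3: blocked at fork node L ∈ conditioning set.
  P4: blocked at fork node L ∈ conditioning set.
{L} satisfies the backdoor criterion.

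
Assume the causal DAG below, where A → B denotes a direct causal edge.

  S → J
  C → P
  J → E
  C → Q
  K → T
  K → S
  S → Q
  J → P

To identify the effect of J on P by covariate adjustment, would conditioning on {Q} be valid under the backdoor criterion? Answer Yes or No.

Backdoor paths from J to P (paths whose first edge points into J):
  P1: J <- S -> Q <- C -> P
Condition 1 (no descendant of J in the set): holds — descendants of J are {E, P}; none are in {Q}.
Condition 2 (every backdoor path blocked by {Q}):
  P1: open — collider(s) Q are conditioned on (or have a conditioned descendant) and no non-collider on the path is in the set.
{Q} does not satisfy the backdoor criterion.

No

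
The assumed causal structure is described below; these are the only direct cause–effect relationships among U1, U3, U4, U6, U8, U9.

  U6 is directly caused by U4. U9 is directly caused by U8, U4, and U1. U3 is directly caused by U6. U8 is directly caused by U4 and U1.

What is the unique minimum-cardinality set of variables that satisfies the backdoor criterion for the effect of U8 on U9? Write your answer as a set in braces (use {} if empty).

{U1, U4}

Variables eligible for adjustment (non-descendants of U8, excluding U8 and U9): {U1, U3, U4, U6}.
Backdoor paths from U8 to U9:
  P1: U8 <- U4 -> U9
  P2: U8 <- U1 -> U9
The empty set is not sufficient: P1 (U8 <- U4 -> U9) has no collider blocking it and no conditioned non-collider, so it is open.
Try {U1, U4}:
  P1: blocked at fork node U4 ∈ conditioning set.
  P2: blocked at fork node U1 ∈ conditioning set.
{U1, U4} contains no descendant of U8 and blocks every backdoor path.
Every element of {U1, U4} is needed (dropping U1 leaves P2 open; dropping U4 leaves P1 open), so no proper subset is valid.
Among all size-2 subsets of the eligible variables, only {U1, U4} blocks every backdoor path, so it is the unique smallest valid adjustment set.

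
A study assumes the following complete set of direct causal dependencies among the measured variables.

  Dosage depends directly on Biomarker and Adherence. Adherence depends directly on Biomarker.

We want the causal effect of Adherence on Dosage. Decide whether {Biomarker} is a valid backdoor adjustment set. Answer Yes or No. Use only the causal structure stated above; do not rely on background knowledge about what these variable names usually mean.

Yes

Backdoor paths from Adherence to Dosage (paths whose first edge points into Adherence):
  P1: Adherence <- Biomarker -> Dosage
Condition 1 (no descendant of Adherence in the set): holds — descendants of Adherence are {Dosage}; none are in {Biomarker}.
Condition 2 (every backdoor path blocked by {Biomarker}):
  P1: blocked at fork node Biomarker ∈ conditioning set.
{Biomarker} satisfies the backdoor criterion.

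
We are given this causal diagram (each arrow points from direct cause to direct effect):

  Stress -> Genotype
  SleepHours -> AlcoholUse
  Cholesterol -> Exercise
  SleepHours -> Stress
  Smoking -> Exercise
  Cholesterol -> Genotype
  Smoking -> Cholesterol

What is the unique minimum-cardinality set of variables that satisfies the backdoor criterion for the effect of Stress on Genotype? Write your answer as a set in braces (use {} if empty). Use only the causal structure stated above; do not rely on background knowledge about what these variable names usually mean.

{}

Variables eligible for adjustment (non-descendants of Stress, excluding Stress and Genotype): {AlcoholUse, Cholesterol, Exercise, SleepHours, Smoking}.
Backdoor paths from Stress to Genotype:
  (none)
With no backdoor paths the empty set already satisfies the criterion, and it is trivially minimal.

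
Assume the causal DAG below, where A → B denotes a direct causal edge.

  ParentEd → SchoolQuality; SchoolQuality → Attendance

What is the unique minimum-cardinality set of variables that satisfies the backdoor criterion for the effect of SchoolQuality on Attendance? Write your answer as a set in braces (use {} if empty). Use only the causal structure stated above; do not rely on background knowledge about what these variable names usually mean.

Variables eligible for adjustment (non-descendants of SchoolQuality, excluding SchoolQuality and Attendance): {ParentEd}.
Backdoor paths from SchoolQuality to Attendance:
  (none)
With no backdoor paths the empty set already satisfies the criterion, and it is trivially minimal.

{}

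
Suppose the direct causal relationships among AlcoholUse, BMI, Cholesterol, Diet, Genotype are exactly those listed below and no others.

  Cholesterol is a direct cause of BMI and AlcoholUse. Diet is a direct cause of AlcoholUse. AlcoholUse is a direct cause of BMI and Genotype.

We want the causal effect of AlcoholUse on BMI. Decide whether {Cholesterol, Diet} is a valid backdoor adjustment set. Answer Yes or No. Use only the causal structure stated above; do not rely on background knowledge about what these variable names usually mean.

Yes

Backdoor paths from AlcoholUse to BMI (paths whose first edge points into AlcoholUse):
  P1: AlcoholUse <- Cholesterol -> BMI
Condition 1 (no descendant of AlcoholUse in the set): holds — descendants of AlcoholUse are {BMI, Genotype}; none are in {Cholesterol, Diet}.
Condition 2 (every backdoor path blocked by {Cholesterol, Diet}):
  P1: blocked at fork node Cholesterol ∈ conditioning set.
{Cholesterol, Diet} satisfies the backdoor criterion.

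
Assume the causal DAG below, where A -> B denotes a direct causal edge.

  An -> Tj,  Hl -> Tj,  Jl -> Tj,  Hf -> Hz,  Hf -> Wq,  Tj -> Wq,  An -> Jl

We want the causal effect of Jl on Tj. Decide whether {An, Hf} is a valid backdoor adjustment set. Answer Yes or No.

Backdoor paths from Jl to Tj (paths whose first edge points into Jl):
  P1: Jl <- An -> Tj
Condition 1 (no descendant of Jl in the set): holds — descendants of Jl are {Tj, Wq}; none are in {An, Hf}.
Condition 2 (every backdoor path blocked by {An, Hf}):
  P1: blocked at fork node An ∈ conditioning set.
{An, Hf} satisfies the backdoor criterion.

Yes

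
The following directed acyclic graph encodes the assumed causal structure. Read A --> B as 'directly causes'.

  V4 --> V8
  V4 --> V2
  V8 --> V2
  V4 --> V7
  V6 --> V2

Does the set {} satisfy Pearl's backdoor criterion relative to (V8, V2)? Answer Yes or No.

No

Backdoor paths from V8 to V2 (paths whose first edge points into V8):
  P1: V8 <- V4 -> V2
Condition 1 (no descendant of V8 in the set): holds — descendants of V8 are {V2}; none are in {}.
Condition 2 (every backdoor path blocked by {}):
  P1: open — no interior node is in the conditioning set.
{} does not satisfy the backdoor criterion.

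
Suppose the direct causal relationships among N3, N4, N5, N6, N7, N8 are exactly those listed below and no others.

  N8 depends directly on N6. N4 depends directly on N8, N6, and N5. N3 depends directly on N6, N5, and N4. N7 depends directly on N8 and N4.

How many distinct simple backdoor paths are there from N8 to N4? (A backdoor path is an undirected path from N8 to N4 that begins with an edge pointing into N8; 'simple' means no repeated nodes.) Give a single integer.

3

A backdoor path from N8 to N4 is any simple undirected path whose first edge points into N8 (i.e. leaves N8 via a parent).
Parents of N8: {N6}.
Enumerating:
  P1: N8 <- N6 -> N4
  P2: N8 <- N6 -> N3 <- N5 -> N4
  P3: N8 <- N6 -> N3 <- N4
That exhausts the simple backdoor paths. Count: 3.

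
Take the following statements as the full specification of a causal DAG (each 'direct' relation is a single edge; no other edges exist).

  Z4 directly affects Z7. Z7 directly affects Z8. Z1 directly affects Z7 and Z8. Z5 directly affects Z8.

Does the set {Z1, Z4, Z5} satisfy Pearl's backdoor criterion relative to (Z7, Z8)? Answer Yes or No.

Backdoor paths from Z7 to Z8 (paths whose first edge points into Z7):
  P1: Z7 <- Z1 -> Z8
Condition 1 (no descendant of Z7 in the set): holds — descendants of Z7 are {Z8}; none are in {Z1, Z4, Z5}.
Condition 2 (every backdoor path blocked by {Z1, Z4, Z5}):
  P1: blocked at fork node Z1 ∈ conditioning set.
{Z1, Z4, Z5} satisfies the backdoor criterion.

Yes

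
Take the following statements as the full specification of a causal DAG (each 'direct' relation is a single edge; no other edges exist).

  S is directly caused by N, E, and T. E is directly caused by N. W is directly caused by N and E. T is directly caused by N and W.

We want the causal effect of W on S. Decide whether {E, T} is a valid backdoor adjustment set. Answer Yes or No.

Backdoor paths from W to S (paths whose first edge points into W):
  P1: W <- N -> E -> S
  P2: W <- N -> T -> S
  P3: W <- N -> S
  P4: W <- E <- N -> T -> S
  P5: W <- E <- N -> S
  P6: W <- E -> S
Condition 1 (no descendant of W in the set): FAILS — T is a descendant of W.
Condition 2 (every backdoor path blocked by {E, T}):
  P1: blocked at chain node E ∈ conditioning set.
  P2: blocked at chain node T ∈ conditioning set.
  P3: open — no interior node is in the conditioning set.
  P4: blocked at chain node E ∈ conditioning set.
  P5: blocked at chain node E ∈ conditioning set.
  P6: blocked at fork node E ∈ conditioning set.
{E, T} does not satisfy the backdoor criterion.

No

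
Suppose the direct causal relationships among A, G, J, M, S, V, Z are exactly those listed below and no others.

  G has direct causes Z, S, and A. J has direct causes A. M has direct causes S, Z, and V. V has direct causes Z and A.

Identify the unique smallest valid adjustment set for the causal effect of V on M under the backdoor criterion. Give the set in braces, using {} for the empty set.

{Z}

Variables eligible for adjustment (non-descendants of V, excluding V and M): {A, G, J, S, Z}.
Backdoor paths from V to M:
  P1: V <- Z -> G <- S -> M
  P2: V <- Z -> M
  P3: V <- A -> G <- S -> M
  P4: V <- A -> G <- Z -> M
The empty set is not sufficient: P2 (V <- Z -> M) has no collider blocking it and no conditioned non-collider, so it is open.
Try {Z}:
  P1: blocked at fork node Z ∈ conditioning set.
  P2: blocked at fork node Z ∈ conditioning set.
  P3: blocked at collider G (neither it nor any descendant is in the conditioning set).
  P4: blocked at collider G (neither it nor any descendant is in the conditioning set).
{Z} contains no descendant of V and blocks every backdoor path.
No other singleton works — e.g. {S} leaves P2 open — so {Z} is the unique smallest valid adjustment set.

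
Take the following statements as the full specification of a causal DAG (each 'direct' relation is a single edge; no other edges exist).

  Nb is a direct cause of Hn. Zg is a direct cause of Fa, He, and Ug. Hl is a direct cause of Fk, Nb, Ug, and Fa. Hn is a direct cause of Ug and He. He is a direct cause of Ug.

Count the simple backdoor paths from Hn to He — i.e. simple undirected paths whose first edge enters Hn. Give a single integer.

4

A backdoor path from Hn to He is any simple undirected path whose first edge points into Hn (i.e. leaves Hn via a parent).
Parents of Hn: {Nb}.
Enumerating:
  P1: Hn <- Nb <- Hl -> Fa <- Zg -> He
  P2: Hn <- Nb <- Hl -> Fa <- Zg -> Ug <- He
  P3: Hn <- Nb <- Hl -> Ug <- Zg -> He
  P4: Hn <- Nb <- Hl -> Ug <- He
That exhausts the simple backdoor paths. Count: 4.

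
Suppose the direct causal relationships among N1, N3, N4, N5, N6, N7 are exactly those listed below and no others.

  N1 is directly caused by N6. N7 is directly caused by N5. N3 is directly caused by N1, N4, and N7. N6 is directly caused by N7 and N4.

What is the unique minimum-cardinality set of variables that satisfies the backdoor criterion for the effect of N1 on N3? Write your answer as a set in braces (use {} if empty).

Variables eligible for adjustment (non-descendants of N1, excluding N1 and N3): {N4, N5, N6, N7}.
Backdoor paths from N1 to N3:
  P1: N1 <- N6 <- N4 -> N3
  P2: N1 <- N6 <- N7 -> N3
The empty set is not sufficient: P1 (N1 <- N6 <- N4 -> N3) has no collider blocking it and no conditioned non-collider, so it is open.
Try {N6}:
  P1: blocked at chain node N6 ∈ conditioning set.
  P2: blocked at chain node N6 ∈ conditioning set.
{N6} contains no descendant of N1 and blocks every backdoor path.
No other singleton works — e.g. {N4} leaves P2 open — so {N6} is the unique smallest valid adjustment set.

{N6}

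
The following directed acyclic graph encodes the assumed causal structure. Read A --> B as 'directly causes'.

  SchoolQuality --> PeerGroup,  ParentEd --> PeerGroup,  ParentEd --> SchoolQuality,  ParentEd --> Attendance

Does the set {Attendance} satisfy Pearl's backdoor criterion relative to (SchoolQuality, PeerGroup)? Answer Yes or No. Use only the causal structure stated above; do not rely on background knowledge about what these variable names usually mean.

Backdoor paths from SchoolQuality to PeerGroup (paths whose first edge points into SchoolQuality):
  P1: SchoolQuality <- ParentEd -> PeerGroup
Condition 1 (no descendant of SchoolQuality in the set): holds — descendants of SchoolQuality are {PeerGroup}; none are in {Attendance}.
Condition 2 (every backdoor path blocked by {Attendance}):
  P1: open — no interior node is in the conditioning set.
{Attendance} does not satisfy the backdoor criterion.

No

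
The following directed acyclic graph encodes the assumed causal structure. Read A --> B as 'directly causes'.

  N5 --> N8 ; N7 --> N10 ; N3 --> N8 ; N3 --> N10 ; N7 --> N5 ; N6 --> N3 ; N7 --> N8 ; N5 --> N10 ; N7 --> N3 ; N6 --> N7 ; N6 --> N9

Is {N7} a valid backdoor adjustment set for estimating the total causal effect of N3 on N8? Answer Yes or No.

Yes

Backdoor paths from N3 to N8 (paths whose first edge points into N3):
  P1: N3 <- N6 -> N7 -> N5 -> N8
  P2: N3 <- N6 -> N7 -> N10 <- N5 -> N8
  P3: N3 <- N6 -> N7 -> N8
  P4: N3 <- N7 -> N5 -> N8
  P5: N3 <- N7 -> N10 <- N5 -> N8
  P6: N3 <- N7 -> N8
Condition 1 (no descendant of N3 in the set): holds — descendants of N3 are {N10, N8}; none are in {N7}.
Condition 2 (every backdoor path blocked by {N7}):
  P1: blocked at chain node N7 ∈ conditioning set.
  P2: blocked at chain node N7 ∈ conditioning set.
  P3: blocked at chain node N7 ∈ conditioning set.
  P4: blocked at fork node N7 ∈ conditioning set.
  P5: blocked at fork node N7 ∈ conditioning set.
  P6: blocked at fork node N7 ∈ conditioning set.
{N7} satisfies the backdoor criterion.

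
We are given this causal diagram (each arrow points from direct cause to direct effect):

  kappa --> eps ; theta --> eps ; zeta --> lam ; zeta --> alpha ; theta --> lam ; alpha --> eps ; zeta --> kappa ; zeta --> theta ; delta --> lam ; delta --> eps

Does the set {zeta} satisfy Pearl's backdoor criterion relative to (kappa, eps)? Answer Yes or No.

Yes

Backdoor paths from kappa to eps (paths whose first edge points into kappa):
  P1: kappa <- zeta -> theta -> lam <- delta -> eps
  P2: kappa <- zeta -> theta -> eps
  P3: kappa <- zeta -> lam <- theta -> eps
  P4: kappa <- zeta -> lam <- delta -> eps
  P5: kappa <- zeta -> alpha -> eps
Condition 1 (no descendant of kappa in the set): holds — descendants of kappa are {eps}; none are in {zeta}.
Condition 2 (every backdoor path blocked by {zeta}):
  P1: blocked at fork node zeta ∈ conditioning set.
  P2: blocked at fork node zeta ∈ conditioning set.
  P3: blocked at fork node zeta ∈ conditioning set.
  P4: blocked at fork node zeta ∈ conditioning set.
  P5: blocked at fork node zeta ∈ conditioning set.
{zeta} satisfies the backdoor criterion.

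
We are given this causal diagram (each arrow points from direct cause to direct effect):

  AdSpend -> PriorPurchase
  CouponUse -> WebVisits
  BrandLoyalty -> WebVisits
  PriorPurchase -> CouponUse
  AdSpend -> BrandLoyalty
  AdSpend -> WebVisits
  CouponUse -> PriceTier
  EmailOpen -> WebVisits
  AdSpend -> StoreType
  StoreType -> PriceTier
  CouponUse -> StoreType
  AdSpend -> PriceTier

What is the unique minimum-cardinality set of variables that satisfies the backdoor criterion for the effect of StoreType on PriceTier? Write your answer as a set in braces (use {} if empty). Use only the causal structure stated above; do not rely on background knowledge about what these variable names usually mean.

{AdSpend, CouponUse}

Variables eligible for adjustment (non-descendants of StoreType, excluding StoreType and PriceTier): {AdSpend, BrandLoyalty, CouponUse, EmailOpen, PriorPurchase, WebVisits}.
Backdoor paths from StoreType to PriceTier:
  P1: StoreType <- AdSpend -> BrandLoyalty -> WebVisits <- CouponUse -> PriceTier
  P2: StoreType <- AdSpend -> PriorPurchase -> CouponUse -> PriceTier
  P3: StoreType <- AdSpend -> PriceTier
  P4: StoreType <- AdSpend -> WebVisits <- CouponUse -> PriceTier
  P5: StoreType <- CouponUse <- PriorPurchase <- AdSpend -> PriceTier
  P6: StoreType <- CouponUse -> PriceTier
  P7: StoreType <- CouponUse -> WebVisits <- AdSpend -> PriceTier
  P8: StoreType <- CouponUse -> WebVisits <- BrandLoyalty <- AdSpend -> PriceTier
The empty set is not sufficient: P2 (StoreType <- AdSpend -> PriorPurchase -> CouponUse -> PriceTier) has no collider blocking it and no conditioned non-collider, so it is open.
Try {AdSpend, CouponUse}:
  P1: blocked at fork node AdSpend ∈ conditioning set.
  P2: blocked at fork node AdSpend ∈ conditioning set.
  P3: blocked at fork node AdSpend ∈ conditioning set.
  P4: blocked at fork node AdSpend ∈ conditioning set.
  P5: blocked at chain node CouponUse ∈ conditioning set.
  P6: blocked at fork node CouponUse ∈ conditioning set.
  P7: blocked at fork node CouponUse ∈ conditioning set.
  P8: blocked at fork node CouponUse ∈ conditioning set.
{AdSpend, CouponUse} contains no descendant of StoreType and blocks every backdoor path.
Every element of {AdSpend, CouponUse} is needed (dropping AdSpend leaves P3 open; dropping CouponUse leaves P6 open), so no proper subset is valid.
Among all size-2 subsets of the eligible variables, only {AdSpend, CouponUse} blocks every backdoor path, so it is the unique smallest valid adjustment set.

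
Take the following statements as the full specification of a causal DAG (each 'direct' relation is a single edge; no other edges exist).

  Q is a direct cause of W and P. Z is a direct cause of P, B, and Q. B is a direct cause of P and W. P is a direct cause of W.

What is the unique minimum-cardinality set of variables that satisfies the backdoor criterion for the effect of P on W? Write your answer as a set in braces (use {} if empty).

Variables eligible for adjustment (non-descendants of P, excluding P and W): {B, Q, Z}.
Backdoor paths from P to W:
  P1: P <- Z -> Q -> W
  P2: P <- Z -> B -> W
  P3: P <- Q <- Z -> B -> W
  P4: P <- Q -> W
  P5: P <- B <- Z -> Q -> W
  P6: P <- B -> W
The empty set is not sufficient: P1 (P <- Z -> Q -> W) has no collider blocking it and no conditioned non-collider, so it is open.
Try {B, Q}:
  P1: blocked at chain node Q ∈ conditioning set.
  P2: blocked at chain node B ∈ conditioning set.
  P3: blocked at chain node Q ∈ conditioning set.
  P4: blocked at fork node Q ∈ conditioning set.
  P5: blocked at chain node B ∈ conditioning set.
  P6: blocked at fork node B ∈ conditioning set.
{B, Q} contains no descendant of P and blocks every backdoor path.
Every element of {B, Q} is needed (dropping B leaves P2 open; dropping Q leaves P1 open), so no proper subset is valid.
Among all size-2 subsets of the eligible variables, only {B, Q} blocks every backdoor path, so it is the unique smallest valid adjustment set.

{B, Q}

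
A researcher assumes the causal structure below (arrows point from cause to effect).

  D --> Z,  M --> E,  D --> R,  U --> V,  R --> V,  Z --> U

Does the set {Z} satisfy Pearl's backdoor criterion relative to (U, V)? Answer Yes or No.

Yes

Backdoor paths from U to V (paths whose first edge points into U):
  P1: U <- Z <- D -> R -> V
Condition 1 (no descendant of U in the set): holds — descendants of U are {V}; none are in {Z}.
Condition 2 (every backdoor path blocked by {Z}):
  P1: blocked at chain node Z ∈ conditioning set.
{Z} satisfies the backdoor criterion.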